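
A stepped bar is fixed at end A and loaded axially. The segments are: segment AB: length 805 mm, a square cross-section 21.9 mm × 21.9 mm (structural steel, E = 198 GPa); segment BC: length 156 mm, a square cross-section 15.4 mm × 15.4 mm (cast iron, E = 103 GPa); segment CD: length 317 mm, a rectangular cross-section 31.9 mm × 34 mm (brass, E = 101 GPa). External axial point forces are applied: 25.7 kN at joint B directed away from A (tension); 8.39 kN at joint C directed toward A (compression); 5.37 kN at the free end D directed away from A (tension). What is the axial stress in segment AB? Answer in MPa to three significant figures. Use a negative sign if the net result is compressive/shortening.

47.3 MPa

Internal axial forces (sectioning from the free end, tension +): N_CD = 5.37 kN, N_BC = -3.02 kN, N_AB = 22.68 kN.
A_AB = 479.6 mm².
σ_AB = N_AB/A_AB = 22680/479.6 = 47.29 MPa.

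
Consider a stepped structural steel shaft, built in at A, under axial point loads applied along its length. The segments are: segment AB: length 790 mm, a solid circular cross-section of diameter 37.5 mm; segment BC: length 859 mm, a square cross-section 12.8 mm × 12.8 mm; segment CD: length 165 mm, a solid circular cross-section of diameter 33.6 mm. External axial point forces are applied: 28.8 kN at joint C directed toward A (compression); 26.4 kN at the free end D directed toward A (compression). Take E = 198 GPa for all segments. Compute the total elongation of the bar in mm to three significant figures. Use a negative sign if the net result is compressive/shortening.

-1.69 mm

Internal axial forces (sectioning from the free end, tension +): N_CD = -26.4 kN, N_BC = -55.2 kN, N_AB = -55.2 kN.
A_AB = 1104 mm².
A_BC = 163.8 mm².
A_CD = 886.7 mm².
δ_AB = -55200·790/(1104·198000) = -0.1994 mm
δ_BC = -55200·859/(163.8·198000) = -1.462 mm
δ_CD = -26400·165/(886.7·198000) = -0.02481 mm
δ = Σδ_i = -1.686 mm.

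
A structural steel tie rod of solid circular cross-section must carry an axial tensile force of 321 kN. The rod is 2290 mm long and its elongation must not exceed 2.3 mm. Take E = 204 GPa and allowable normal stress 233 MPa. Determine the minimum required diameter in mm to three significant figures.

44.7 mm

Required area A ≥ P/σ_allow = 321000/233 = 1378 mm².
For a solid circular section, d ≥ √(4A/π) = 41.88 mm.
Elongation limit: A ≥ PL/(Eδ_allow) = 321000·2290/(204000·2.3) = 1567 mm² ⇒ d ≥ 44.66 mm.
The elongation limit governs.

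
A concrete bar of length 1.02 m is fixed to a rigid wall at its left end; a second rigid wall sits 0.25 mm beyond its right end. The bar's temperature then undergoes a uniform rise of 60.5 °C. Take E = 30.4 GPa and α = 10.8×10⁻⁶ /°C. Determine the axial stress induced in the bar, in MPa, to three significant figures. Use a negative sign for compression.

Free thermal expansion αLΔT = 10.8e-6 · 1020 · 60.5 = 0.6665 mm.
The walls engage after the gap closes; constrained expansion = 0.6665 − 0.25 = 0.4165 mm.
The walls impose strain ε = −(0.4165)/1020 = -4.0830e-04; σ = Eε = 30400 · -4.0830e-04 = -12.41 MPa.

-12.4 MPa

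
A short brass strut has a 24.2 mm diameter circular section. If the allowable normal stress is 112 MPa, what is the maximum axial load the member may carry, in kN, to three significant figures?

51.5 kN

A = 460 mm².
P_max = σ_allow · A = 112 · 460 = 51520 N = 51.52 kN.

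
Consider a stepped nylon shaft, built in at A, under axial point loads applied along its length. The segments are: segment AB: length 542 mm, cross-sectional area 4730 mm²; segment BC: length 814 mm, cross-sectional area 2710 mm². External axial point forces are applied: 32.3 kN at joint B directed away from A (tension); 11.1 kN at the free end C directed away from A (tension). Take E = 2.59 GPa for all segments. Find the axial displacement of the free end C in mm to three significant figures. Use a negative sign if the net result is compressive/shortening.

3.21 mm

Internal axial forces (sectioning from the free end, tension +): N_BC = 11.1 kN, N_AB = 43.4 kN.
δ_AB = 43400·542/(4730·2590) = 1.92 mm
δ_BC = 11100·814/(2710·2590) = 1.287 mm
δ = Σδ_i = 3.207 mm.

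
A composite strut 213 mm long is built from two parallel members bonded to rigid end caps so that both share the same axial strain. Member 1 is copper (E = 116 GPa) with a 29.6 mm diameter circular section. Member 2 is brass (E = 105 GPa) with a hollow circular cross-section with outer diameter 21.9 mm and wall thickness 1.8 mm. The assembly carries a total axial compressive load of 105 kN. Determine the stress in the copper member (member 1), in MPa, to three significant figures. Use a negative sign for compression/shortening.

-133 MPa

A_1 = 688.1 mm².
A_2 = 113.7 mm².
Equal strain + equilibrium ⇒ each member carries load in proportion to AE: A₁E₁ = 79820000 N, A₂E₂ = 11930000 N, ΣAE = 91760000 N.
σ₁ = P·E₁/ΣAE = -105000·116000/91760000 = -132.7 MPa.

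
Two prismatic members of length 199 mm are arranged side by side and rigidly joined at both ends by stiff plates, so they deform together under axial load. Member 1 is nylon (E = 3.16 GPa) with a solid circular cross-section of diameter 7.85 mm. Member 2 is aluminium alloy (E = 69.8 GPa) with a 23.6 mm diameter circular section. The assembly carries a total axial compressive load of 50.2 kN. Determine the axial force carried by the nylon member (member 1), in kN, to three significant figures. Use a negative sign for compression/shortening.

-0.250 kN

A_1 = 48.4 mm².
A_2 = 437.4 mm².
Equal strain + equilibrium ⇒ each member carries load in proportion to AE: A₁E₁ = 152900 N, A₂E₂ = 30530000 N, ΣAE = 30690000 N.
F₁ = P·A₁E₁/ΣAE = -50200·152900/30690000 = -250.2 N.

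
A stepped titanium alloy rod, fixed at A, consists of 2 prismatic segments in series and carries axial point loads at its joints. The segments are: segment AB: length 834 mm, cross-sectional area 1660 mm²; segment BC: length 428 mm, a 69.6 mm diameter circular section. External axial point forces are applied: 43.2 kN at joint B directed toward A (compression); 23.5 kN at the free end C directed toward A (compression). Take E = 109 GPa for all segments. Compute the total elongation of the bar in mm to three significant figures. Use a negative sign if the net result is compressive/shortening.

Internal axial forces (sectioning from the free end, tension +): N_BC = -23.5 kN, N_AB = -66.7 kN.
A_BC = 3805 mm².
δ_AB = -66700·834/(1660·109000) = -0.3074 mm
δ_BC = -23500·428/(3805·109000) = -0.02425 mm
δ = Σδ_i = -0.3317 mm.

-0.332 mm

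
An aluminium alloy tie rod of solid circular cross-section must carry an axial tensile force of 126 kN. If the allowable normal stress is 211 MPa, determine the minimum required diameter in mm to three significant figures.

27.6 mm

Required area A ≥ P/σ_allow = 126000/211 = 597.2 mm².
For a solid circular section, d ≥ √(4A/π) = 27.57 mm.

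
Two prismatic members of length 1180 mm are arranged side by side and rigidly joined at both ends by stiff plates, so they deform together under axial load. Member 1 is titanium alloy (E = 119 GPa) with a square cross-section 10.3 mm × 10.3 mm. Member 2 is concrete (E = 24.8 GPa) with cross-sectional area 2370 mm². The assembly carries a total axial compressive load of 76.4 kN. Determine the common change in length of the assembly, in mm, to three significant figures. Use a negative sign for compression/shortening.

-1.26 mm

A_1 = 106.1 mm².
Equal strain + equilibrium ⇒ each member carries load in proportion to AE: A₁E₁ = 12620000 N, A₂E₂ = 58780000 N, ΣAE = 71400000 N.
δ = PL/ΣAE = -76400·1180/71400000 = -1.263 mm.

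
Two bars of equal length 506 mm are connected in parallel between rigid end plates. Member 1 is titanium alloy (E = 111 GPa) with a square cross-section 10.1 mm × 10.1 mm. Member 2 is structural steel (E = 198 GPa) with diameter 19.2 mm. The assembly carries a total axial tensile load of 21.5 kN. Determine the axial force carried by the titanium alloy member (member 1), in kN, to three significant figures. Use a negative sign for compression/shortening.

3.55 kN

A_1 = 102 mm².
A_2 = 289.5 mm².
Equal strain + equilibrium ⇒ each member carries load in proportion to AE: A₁E₁ = 11320000 N, A₂E₂ = 57330000 N, ΣAE = 68650000 N.
F₁ = P·A₁E₁/ΣAE = 21500·11320000/68650000 = 3546 N.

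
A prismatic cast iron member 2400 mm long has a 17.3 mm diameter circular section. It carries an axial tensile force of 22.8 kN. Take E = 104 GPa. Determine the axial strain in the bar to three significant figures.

9.33e-04

A = 235.1 mm².
σ = N/A = 97 MPa; ε = σ/E = 97/104000 = 9.327e-04.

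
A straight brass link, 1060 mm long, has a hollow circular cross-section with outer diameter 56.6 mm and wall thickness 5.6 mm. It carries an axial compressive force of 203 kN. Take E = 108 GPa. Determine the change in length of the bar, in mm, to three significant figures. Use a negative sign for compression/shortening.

A = 897.2 mm².
δ_mech = NL/(AE) = -203000·1060/(897.2·108000) = -2.221 mm.

-2.22 mm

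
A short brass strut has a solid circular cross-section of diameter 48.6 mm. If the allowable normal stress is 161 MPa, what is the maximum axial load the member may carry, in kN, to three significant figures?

A = 1855 mm².
P_max = σ_allow · A = 161 · 1855 = 298700 N = 298.7 kN.

299 kN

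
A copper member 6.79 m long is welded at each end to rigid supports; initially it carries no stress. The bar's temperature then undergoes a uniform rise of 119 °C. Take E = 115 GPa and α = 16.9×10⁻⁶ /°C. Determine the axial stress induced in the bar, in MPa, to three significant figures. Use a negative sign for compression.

Free thermal expansion αLΔT = 16.9e-6 · 6790 · 119 = 13.66 mm.
The walls impose strain ε = −(13.66)/6790 = -2.0111e-03; σ = Eε = 115000 · -2.0111e-03 = -231.3 MPa.

-231 MPa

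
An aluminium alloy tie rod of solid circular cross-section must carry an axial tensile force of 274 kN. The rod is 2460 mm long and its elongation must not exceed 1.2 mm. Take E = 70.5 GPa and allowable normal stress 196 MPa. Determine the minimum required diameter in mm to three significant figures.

101 mm

Required area A ≥ P/σ_allow = 274000/196 = 1398 mm².
For a solid circular section, d ≥ √(4A/π) = 42.19 mm.
Elongation limit: A ≥ PL/(Eδ_allow) = 274000·2460/(70500·1.2) = 7967 mm² ⇒ d ≥ 100.7 mm.
The elongation limit governs.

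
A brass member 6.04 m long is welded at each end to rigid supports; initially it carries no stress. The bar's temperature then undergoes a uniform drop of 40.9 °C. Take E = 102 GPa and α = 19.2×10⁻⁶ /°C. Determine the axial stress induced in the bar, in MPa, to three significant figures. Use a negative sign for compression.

Free thermal expansion αLΔT = 19.2e-6 · 6040 · -40.9 = -4.743 mm.
The walls impose strain ε = −(-4.743)/6040 = 7.8528e-04; σ = Eε = 102000 · 7.8528e-04 = 80.1 MPa.

80.1 MPa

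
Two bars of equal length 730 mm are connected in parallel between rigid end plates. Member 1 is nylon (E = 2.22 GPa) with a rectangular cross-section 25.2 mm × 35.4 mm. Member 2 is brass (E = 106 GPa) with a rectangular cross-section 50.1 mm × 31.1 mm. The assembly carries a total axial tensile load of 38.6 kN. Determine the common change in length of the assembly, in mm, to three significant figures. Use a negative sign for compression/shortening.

A_1 = 892.1 mm².
A_2 = 1558 mm².
Equal strain + equilibrium ⇒ each member carries load in proportion to AE: A₁E₁ = 1980000 N, A₂E₂ = 165200000 N, ΣAE = 167100000 N.
δ = PL/ΣAE = 38600·730/167100000 = 0.1686 mm.

0.169 mm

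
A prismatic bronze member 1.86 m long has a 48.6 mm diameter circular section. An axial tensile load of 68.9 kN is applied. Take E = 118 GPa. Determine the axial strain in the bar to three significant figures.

A = 1855 mm².
σ = N/A = 37.14 MPa; ε = σ/E = 37.14/118000 = 3.148e-04.

3.15e-04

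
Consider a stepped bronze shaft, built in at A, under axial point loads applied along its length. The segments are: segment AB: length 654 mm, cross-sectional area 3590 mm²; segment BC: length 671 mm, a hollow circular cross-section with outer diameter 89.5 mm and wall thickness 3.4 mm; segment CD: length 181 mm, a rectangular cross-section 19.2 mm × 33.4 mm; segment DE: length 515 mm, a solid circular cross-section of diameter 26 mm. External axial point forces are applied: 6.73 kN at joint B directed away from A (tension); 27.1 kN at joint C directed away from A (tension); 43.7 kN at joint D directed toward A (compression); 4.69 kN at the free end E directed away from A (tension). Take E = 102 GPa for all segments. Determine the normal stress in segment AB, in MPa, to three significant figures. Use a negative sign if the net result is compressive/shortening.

-1.44 MPa

Internal axial forces (sectioning from the free end, tension +): N_DE = 4.69 kN, N_CD = -39.01 kN, N_BC = -11.91 kN, N_AB = -5.18 kN.
σ_AB = N_AB/A_AB = -5180/3590 = -1.443 MPa.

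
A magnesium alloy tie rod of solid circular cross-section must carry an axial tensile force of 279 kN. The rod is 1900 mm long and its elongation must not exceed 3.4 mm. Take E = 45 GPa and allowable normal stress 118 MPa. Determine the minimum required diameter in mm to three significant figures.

66.4 mm

Required area A ≥ P/σ_allow = 279000/118 = 2364 mm².
For a solid circular section, d ≥ √(4A/π) = 54.87 mm.
Elongation limit: A ≥ PL/(Eδ_allow) = 279000·1900/(45000·3.4) = 3465 mm² ⇒ d ≥ 66.42 mm.
The elongation limit governs.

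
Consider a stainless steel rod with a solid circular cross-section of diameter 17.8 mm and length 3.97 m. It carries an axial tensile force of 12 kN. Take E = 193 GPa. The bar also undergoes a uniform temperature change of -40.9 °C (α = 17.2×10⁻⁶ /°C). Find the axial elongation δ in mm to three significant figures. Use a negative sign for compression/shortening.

-1.80 mm

A = 248.8 mm².
δ_mech = NL/(AE) = 12000·3970/(248.8·193000) = 0.9919 mm.
δ_thermal = αLΔT = 17.2e-6·3970·-40.9 = -2.793 mm.
δ = δ_mech + δ_thermal = -1.801 mm.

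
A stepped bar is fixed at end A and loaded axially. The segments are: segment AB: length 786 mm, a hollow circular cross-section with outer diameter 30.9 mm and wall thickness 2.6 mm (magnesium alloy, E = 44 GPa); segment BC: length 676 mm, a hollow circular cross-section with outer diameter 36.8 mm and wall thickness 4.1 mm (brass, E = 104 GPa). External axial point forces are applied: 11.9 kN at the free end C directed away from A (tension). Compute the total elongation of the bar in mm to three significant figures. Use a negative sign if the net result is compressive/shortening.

Internal axial forces (sectioning from the free end, tension +): N_BC = 11.9 kN, N_AB = 11.9 kN.
A_AB = 231.2 mm².
A_BC = 421.2 mm².
δ_AB = 11900·786/(231.2·44000) = 0.9196 mm
δ_BC = 11900·676/(421.2·104000) = 0.1836 mm
δ = Σδ_i = 1.103 mm.

1.10 mm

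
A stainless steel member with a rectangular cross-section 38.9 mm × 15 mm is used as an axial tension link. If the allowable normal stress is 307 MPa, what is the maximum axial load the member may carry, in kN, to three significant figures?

179 kN

A = 583.5 mm².
P_max = σ_allow · A = 307 · 583.5 = 179100 N = 179.1 kN.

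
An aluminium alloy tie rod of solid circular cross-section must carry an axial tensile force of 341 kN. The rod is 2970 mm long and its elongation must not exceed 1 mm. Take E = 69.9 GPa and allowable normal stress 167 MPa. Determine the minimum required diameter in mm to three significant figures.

Required area A ≥ P/σ_allow = 341000/167 = 2042 mm².
For a solid circular section, d ≥ √(4A/π) = 50.99 mm.
Elongation limit: A ≥ PL/(Eδ_allow) = 341000·2970/(69900·1) = 14490 mm² ⇒ d ≥ 135.8 mm.
The elongation limit governs.

136 mm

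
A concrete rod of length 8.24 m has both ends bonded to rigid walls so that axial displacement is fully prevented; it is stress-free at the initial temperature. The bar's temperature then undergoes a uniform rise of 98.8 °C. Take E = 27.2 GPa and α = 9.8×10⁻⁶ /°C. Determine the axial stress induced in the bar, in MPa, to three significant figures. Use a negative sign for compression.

-26.3 MPa

Free thermal expansion αLΔT = 9.8e-6 · 8240 · 98.8 = 7.978 mm.
The walls impose strain ε = −(7.978)/8240 = -9.6824e-04; σ = Eε = 27200 · -9.6824e-04 = -26.34 MPa.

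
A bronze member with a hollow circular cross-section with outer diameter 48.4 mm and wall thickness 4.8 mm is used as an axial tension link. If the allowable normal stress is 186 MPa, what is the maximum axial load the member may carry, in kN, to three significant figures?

122 kN

A = 657.5 mm².
P_max = σ_allow · A = 186 · 657.5 = 122300 N = 122.3 kN.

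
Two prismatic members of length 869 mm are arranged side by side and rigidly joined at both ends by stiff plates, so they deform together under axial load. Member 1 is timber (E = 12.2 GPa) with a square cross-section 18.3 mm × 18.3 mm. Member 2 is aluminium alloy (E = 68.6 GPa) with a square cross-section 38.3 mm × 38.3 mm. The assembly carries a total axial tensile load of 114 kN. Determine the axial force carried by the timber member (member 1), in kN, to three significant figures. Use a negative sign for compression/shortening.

4.45 kN

A_1 = 334.9 mm².
A_2 = 1467 mm².
Equal strain + equilibrium ⇒ each member carries load in proportion to AE: A₁E₁ = 4086000 N, A₂E₂ = 100600000 N, ΣAE = 104700000 N.
F₁ = P·A₁E₁/ΣAE = 114000·4086000/104700000 = 4448 N.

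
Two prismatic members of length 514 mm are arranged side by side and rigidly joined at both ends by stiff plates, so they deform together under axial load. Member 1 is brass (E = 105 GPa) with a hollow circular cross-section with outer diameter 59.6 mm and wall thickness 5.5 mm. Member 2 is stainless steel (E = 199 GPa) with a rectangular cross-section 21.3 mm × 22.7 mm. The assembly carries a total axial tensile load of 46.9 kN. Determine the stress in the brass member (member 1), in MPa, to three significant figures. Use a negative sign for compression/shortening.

A_1 = 934.8 mm².
A_2 = 483.5 mm².
Equal strain + equilibrium ⇒ each member carries load in proportion to AE: A₁E₁ = 98150000 N, A₂E₂ = 96220000 N, ΣAE = 194400000 N.
σ₁ = P·E₁/ΣAE = 46900·105000/194400000 = 25.34 MPa.

25.3 MPa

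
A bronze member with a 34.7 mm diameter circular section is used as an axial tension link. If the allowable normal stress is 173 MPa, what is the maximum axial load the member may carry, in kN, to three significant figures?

A = 945.7 mm².
P_max = σ_allow · A = 173 · 945.7 = 163600 N = 163.6 kN.

164 kN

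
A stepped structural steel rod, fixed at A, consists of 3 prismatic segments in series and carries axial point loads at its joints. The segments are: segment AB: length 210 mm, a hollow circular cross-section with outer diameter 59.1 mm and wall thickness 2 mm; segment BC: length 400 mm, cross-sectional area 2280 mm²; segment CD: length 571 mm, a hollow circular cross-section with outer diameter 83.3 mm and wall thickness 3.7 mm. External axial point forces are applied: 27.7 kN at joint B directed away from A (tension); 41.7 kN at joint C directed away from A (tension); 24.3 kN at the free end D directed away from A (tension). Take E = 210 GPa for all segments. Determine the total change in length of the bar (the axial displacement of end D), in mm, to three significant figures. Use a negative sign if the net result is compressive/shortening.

0.388 mm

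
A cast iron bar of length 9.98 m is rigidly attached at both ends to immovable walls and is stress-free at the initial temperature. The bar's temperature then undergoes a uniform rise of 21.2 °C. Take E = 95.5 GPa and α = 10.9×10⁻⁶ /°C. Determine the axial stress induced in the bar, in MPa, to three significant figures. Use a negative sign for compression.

Free thermal expansion αLΔT = 10.9e-6 · 9980 · 21.2 = 2.306 mm.
The walls impose strain ε = −(2.306)/9980 = -2.3108e-04; σ = Eε = 95500 · -2.3108e-04 = -22.07 MPa.

-22.1 MPa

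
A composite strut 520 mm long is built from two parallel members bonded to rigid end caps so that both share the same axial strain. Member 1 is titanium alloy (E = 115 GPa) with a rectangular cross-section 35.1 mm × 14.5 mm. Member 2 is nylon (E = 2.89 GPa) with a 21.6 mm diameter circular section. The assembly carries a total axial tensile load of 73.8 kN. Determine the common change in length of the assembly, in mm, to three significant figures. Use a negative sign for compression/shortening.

0.644 mm

A_1 = 509 mm².
A_2 = 366.4 mm².
Equal strain + equilibrium ⇒ each member carries load in proportion to AE: A₁E₁ = 58530000 N, A₂E₂ = 1059000 N, ΣAE = 59590000 N.
δ = PL/ΣAE = 73800·520/59590000 = 0.644 mm.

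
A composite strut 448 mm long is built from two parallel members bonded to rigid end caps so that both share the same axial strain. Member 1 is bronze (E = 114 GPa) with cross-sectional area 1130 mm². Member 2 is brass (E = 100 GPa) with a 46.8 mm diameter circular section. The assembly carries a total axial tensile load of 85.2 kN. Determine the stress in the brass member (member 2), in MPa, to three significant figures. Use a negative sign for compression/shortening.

28.3 MPa

A_2 = 1720 mm².
Equal strain + equilibrium ⇒ each member carries load in proportion to AE: A₁E₁ = 128800000 N, A₂E₂ = 172000000 N, ΣAE = 300800000 N.
σ₂ = P·E₂/ΣAE = 85200·100000/300800000 = 28.32 MPa.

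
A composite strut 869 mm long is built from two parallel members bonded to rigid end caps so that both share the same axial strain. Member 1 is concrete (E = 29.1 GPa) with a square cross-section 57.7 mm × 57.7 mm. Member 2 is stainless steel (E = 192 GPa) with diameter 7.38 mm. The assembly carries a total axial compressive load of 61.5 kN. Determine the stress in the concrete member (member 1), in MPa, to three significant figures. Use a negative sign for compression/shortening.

A_1 = 3329 mm².
A_2 = 42.78 mm².
Equal strain + equilibrium ⇒ each member carries load in proportion to AE: A₁E₁ = 96880000 N, A₂E₂ = 8213000 N, ΣAE = 105100000 N.
σ₁ = P·E₁/ΣAE = -61500·29100/105100000 = -17.03 MPa.

-17.0 MPa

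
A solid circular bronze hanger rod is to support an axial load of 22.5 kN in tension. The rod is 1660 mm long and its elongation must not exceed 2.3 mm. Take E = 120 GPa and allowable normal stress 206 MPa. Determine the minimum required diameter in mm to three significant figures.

Required area A ≥ P/σ_allow = 22500/206 = 109.2 mm².
For a solid circular section, d ≥ √(4A/π) = 11.79 mm.
Elongation limit: A ≥ PL/(Eδ_allow) = 22500·1660/(120000·2.3) = 135.3 mm² ⇒ d ≥ 13.13 mm.
The elongation limit governs.

13.1 mm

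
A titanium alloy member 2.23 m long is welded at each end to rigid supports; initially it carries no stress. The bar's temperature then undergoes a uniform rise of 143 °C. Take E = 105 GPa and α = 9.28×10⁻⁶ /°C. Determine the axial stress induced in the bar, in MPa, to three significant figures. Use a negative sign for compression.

Free thermal expansion αLΔT = 9.28e-6 · 2230 · 143 = 2.959 mm.
The walls impose strain ε = −(2.959)/2230 = -1.3270e-03; σ = Eε = 105000 · -1.3270e-03 = -139.3 MPa.

-139 MPa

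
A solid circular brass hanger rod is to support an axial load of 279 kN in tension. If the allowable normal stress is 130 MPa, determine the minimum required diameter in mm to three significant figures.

52.3 mm

Required area A ≥ P/σ_allow = 279000/130 = 2146 mm².
For a solid circular section, d ≥ √(4A/π) = 52.27 mm.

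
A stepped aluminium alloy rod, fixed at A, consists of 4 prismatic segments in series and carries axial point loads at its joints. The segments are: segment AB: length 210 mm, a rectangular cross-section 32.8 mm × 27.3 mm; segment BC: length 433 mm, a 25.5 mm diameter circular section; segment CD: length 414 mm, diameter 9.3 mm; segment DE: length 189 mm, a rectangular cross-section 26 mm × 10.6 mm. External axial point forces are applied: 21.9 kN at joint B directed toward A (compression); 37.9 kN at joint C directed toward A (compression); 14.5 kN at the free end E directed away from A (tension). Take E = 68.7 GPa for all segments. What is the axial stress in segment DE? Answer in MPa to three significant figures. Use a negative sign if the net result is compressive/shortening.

52.6 MPa

Internal axial forces (sectioning from the free end, tension +): N_DE = 14.5 kN, N_CD = 14.5 kN, N_BC = -23.4 kN, N_AB = -45.3 kN.
A_DE = 275.6 mm².
σ_DE = N_DE/A_DE = 14500/275.6 = 52.61 MPa.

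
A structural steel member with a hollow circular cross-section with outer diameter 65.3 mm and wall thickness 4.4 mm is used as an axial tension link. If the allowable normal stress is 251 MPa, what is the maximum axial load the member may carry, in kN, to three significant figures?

211 kN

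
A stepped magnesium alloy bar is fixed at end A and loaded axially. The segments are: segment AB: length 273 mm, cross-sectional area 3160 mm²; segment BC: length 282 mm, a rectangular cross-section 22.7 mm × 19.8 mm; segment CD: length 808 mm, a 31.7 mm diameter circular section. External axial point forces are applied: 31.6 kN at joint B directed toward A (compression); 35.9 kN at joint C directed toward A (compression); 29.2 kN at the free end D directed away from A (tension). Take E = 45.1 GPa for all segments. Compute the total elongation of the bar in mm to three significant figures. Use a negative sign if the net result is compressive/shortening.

Internal axial forces (sectioning from the free end, tension +): N_CD = 29.2 kN, N_BC = -6.7 kN, N_AB = -38.3 kN.
A_BC = 449.5 mm².
A_CD = 789.2 mm².
δ_AB = -38300·273/(3160·45100) = -0.07337 mm
δ_BC = -6700·282/(449.5·45100) = -0.09321 mm
δ_CD = 29200·808/(789.2·45100) = 0.6628 mm
δ = Σδ_i = 0.4963 mm.

0.496 mm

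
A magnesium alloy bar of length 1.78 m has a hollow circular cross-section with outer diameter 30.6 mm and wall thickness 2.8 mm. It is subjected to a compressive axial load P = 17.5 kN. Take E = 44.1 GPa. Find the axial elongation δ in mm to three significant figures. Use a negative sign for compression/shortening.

-2.89 mm

A = 244.5 mm².
δ_mech = NL/(AE) = -17500·1780/(244.5·44100) = -2.888 mm.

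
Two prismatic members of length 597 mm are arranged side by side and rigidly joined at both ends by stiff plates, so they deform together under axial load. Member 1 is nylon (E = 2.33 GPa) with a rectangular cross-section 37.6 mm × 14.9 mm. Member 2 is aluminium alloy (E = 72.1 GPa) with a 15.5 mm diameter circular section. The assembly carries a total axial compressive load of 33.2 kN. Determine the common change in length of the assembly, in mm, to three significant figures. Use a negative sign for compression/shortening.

-1.33 mm

A_1 = 560.2 mm².
A_2 = 188.7 mm².
Equal strain + equilibrium ⇒ each member carries load in proportion to AE: A₁E₁ = 1305000 N, A₂E₂ = 13600000 N, ΣAE = 14910000 N.
δ = PL/ΣAE = -33200·597/14910000 = -1.329 mm.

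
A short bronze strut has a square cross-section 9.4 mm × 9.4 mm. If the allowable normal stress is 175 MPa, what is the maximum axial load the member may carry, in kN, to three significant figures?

15.5 kN

A = 88.36 mm².
P_max = σ_allow · A = 175 · 88.36 = 15460 N = 15.46 kN.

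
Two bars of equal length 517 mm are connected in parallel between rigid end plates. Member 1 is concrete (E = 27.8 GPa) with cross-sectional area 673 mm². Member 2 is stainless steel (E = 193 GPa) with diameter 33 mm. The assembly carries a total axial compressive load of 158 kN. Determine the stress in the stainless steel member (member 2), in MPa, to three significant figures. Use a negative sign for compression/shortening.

-166 MPa

A_2 = 855.3 mm².
Equal strain + equilibrium ⇒ each member carries load in proportion to AE: A₁E₁ = 18710000 N, A₂E₂ = 165100000 N, ΣAE = 183800000 N.
σ₂ = P·E₂/ΣAE = -158000·193000/183800000 = -165.9 MPa.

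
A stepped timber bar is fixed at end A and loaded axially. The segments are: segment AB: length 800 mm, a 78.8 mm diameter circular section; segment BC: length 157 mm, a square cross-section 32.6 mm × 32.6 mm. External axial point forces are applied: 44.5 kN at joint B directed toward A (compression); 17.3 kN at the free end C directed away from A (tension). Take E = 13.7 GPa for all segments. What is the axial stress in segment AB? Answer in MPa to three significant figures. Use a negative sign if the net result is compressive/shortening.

Internal axial forces (sectioning from the free end, tension +): N_BC = 17.3 kN, N_AB = -27.2 kN.
A_AB = 4877 mm².
σ_AB = N_AB/A_AB = -27200/4877 = -5.577 MPa.

-5.58 MPa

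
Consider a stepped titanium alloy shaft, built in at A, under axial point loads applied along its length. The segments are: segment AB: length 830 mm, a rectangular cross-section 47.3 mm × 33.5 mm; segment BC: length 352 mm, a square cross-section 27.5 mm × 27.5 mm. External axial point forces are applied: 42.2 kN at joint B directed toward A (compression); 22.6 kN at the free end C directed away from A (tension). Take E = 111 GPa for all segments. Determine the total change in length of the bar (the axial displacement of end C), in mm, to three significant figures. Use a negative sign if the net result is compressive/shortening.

Internal axial forces (sectioning from the free end, tension +): N_BC = 22.6 kN, N_AB = -19.6 kN.
A_AB = 1585 mm².
A_BC = 756.2 mm².
δ_AB = -19600·830/(1585·111000) = -0.09249 mm
δ_BC = 22600·352/(756.2·111000) = 0.09477 mm
δ = Σδ_i = 0.002276 mm.

0.00228 mm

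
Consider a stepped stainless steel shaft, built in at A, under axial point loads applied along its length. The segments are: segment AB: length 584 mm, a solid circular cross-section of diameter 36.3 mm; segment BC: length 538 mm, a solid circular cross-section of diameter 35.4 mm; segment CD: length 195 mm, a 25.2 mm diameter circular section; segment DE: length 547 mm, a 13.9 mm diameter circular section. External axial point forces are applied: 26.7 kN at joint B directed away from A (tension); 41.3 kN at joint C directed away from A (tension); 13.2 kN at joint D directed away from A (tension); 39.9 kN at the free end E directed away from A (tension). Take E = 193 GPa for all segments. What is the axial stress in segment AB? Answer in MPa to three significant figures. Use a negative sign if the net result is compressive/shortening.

117 MPa

Internal axial forces (sectioning from the free end, tension +): N_DE = 39.9 kN, N_CD = 53.1 kN, N_BC = 94.4 kN, N_AB = 121.1 kN.
A_AB = 1035 mm².
σ_AB = N_AB/A_AB = 121100/1035 = 117 MPa.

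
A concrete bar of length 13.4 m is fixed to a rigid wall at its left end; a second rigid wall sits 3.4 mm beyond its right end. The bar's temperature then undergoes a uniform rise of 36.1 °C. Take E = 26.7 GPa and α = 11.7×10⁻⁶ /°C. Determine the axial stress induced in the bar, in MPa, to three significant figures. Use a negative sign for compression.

Free thermal expansion αLΔT = 11.7e-6 · 13400 · 36.1 = 5.66 mm.
The walls engage after the gap closes; constrained expansion = 5.66 − 3.4 = 2.26 mm.
The walls impose strain ε = −(2.26)/13400 = -1.6864e-04; σ = Eε = 26700 · -1.6864e-04 = -4.503 MPa.

-4.50 MPa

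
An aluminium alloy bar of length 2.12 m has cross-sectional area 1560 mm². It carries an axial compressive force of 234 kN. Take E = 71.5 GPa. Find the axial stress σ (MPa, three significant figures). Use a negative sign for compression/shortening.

-150 MPa

σ = N/A = -234000/1560 = -150 MPa.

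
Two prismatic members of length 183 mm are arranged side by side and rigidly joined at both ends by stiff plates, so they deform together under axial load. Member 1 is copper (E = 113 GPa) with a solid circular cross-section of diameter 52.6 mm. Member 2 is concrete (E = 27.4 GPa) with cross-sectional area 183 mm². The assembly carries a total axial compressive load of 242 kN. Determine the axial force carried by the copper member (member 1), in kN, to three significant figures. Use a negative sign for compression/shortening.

A_1 = 2173 mm².
Equal strain + equilibrium ⇒ each member carries load in proportion to AE: A₁E₁ = 245500000 N, A₂E₂ = 5014000 N, ΣAE = 250600000 N.
F₁ = P·A₁E₁/ΣAE = -242000·245500000/250600000 = -237200 N.

-237 kN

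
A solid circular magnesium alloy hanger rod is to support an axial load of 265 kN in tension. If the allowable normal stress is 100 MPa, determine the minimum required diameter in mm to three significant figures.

Required area A ≥ P/σ_allow = 265000/100 = 2650 mm².
For a solid circular section, d ≥ √(4A/π) = 58.09 mm.

58.1 mm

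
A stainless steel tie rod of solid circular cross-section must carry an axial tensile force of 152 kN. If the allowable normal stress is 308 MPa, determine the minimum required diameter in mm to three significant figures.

25.1 mm

Required area A ≥ P/σ_allow = 152000/308 = 493.5 mm².
For a solid circular section, d ≥ √(4A/π) = 25.07 mm.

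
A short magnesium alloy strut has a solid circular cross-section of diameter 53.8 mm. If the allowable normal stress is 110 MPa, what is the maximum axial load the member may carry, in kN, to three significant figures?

250 kN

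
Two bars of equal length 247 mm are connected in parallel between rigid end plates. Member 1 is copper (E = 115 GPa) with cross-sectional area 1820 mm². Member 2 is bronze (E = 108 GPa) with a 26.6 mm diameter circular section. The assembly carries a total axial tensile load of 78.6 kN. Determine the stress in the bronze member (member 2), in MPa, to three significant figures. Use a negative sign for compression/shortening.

A_2 = 555.7 mm².
Equal strain + equilibrium ⇒ each member carries load in proportion to AE: A₁E₁ = 209300000 N, A₂E₂ = 60020000 N, ΣAE = 269300000 N.
σ₂ = P·E₂/ΣAE = 78600·108000/269300000 = 31.52 MPa.

31.5 MPa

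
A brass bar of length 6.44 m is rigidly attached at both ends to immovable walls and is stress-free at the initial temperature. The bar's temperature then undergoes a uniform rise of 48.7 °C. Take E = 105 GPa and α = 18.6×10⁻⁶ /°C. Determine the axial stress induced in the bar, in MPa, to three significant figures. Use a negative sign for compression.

-95.1 MPa

Free thermal expansion αLΔT = 18.6e-6 · 6440 · 48.7 = 5.833 mm.
The walls impose strain ε = −(5.833)/6440 = -9.0582e-04; σ = Eε = 105000 · -9.0582e-04 = -95.11 MPa.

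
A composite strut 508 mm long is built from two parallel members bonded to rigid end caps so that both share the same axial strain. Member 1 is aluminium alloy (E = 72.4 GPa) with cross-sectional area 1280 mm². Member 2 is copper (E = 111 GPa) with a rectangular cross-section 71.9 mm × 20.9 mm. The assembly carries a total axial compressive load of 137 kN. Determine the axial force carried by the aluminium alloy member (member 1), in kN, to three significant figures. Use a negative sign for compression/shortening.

-48.9 kN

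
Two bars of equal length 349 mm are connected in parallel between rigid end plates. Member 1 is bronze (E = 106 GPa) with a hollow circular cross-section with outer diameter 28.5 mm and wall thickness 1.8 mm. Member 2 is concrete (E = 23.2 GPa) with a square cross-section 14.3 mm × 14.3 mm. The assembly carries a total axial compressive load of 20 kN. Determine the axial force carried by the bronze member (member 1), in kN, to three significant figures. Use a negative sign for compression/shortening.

-15.4 kN

A_1 = 151 mm².
A_2 = 204.5 mm².
Equal strain + equilibrium ⇒ each member carries load in proportion to AE: A₁E₁ = 16000000 N, A₂E₂ = 4744000 N, ΣAE = 20750000 N.
F₁ = P·A₁E₁/ΣAE = -20000·16000000/20750000 = -15430 N.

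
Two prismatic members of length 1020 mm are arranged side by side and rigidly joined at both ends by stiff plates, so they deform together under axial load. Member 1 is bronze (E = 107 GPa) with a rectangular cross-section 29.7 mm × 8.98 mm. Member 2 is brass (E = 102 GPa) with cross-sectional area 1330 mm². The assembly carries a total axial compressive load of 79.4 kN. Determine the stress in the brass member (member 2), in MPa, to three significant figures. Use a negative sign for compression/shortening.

-49.3 MPa

A_1 = 266.7 mm².
Equal strain + equilibrium ⇒ each member carries load in proportion to AE: A₁E₁ = 28540000 N, A₂E₂ = 135700000 N, ΣAE = 164200000 N.
σ₂ = P·E₂/ΣAE = -79400·102000/164200000 = -49.32 MPa.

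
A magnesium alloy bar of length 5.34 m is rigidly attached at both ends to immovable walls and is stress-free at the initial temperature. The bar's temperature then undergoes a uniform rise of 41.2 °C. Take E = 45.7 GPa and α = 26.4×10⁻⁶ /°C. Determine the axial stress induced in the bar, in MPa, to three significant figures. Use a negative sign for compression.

Free thermal expansion αLΔT = 26.4e-6 · 5340 · 41.2 = 5.808 mm.
The walls impose strain ε = −(5.808)/5340 = -1.0877e-03; σ = Eε = 45700 · -1.0877e-03 = -49.71 MPa.

-49.7 MPa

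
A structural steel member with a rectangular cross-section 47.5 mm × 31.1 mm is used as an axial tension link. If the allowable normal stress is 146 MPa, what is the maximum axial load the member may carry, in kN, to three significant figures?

A = 1477 mm².
P_max = σ_allow · A = 146 · 1477 = 215700 N = 215.7 kN.

216 kN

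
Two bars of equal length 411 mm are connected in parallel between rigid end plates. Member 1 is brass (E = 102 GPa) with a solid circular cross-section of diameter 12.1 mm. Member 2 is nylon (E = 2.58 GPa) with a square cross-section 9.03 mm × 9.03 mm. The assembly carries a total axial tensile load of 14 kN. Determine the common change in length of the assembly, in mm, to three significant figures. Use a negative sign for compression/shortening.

0.482 mm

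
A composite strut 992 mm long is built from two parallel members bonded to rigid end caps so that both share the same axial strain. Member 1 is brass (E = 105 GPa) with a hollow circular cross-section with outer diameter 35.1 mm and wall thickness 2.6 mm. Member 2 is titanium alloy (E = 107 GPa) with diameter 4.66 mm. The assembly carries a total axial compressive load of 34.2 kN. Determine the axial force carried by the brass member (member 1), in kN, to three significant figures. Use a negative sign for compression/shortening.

-32.1 kN

A_1 = 265.5 mm².
A_2 = 17.06 mm².
Equal strain + equilibrium ⇒ each member carries load in proportion to AE: A₁E₁ = 27870000 N, A₂E₂ = 1825000 N, ΣAE = 29700000 N.
F₁ = P·A₁E₁/ΣAE = -34200·27870000/29700000 = -32100 N.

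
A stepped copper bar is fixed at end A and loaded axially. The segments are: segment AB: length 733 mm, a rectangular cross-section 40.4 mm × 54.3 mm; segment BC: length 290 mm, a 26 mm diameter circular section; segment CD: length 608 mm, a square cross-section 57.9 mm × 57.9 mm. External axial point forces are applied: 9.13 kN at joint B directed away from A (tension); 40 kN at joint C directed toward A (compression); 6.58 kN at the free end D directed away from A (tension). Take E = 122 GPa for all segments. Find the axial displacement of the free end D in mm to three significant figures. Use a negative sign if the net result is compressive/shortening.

-0.206 mm

Internal axial forces (sectioning from the free end, tension +): N_CD = 6.58 kN, N_BC = -33.42 kN, N_AB = -24.29 kN.
A_AB = 2194 mm².
A_BC = 530.9 mm².
A_CD = 3352 mm².
δ_AB = -24290·733/(2194·122000) = -0.06653 mm
δ_BC = -33420·290/(530.9·122000) = -0.1496 mm
δ_CD = 6580·608/(3352·122000) = 0.009782 mm
δ = Σδ_i = -0.2064 mm.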